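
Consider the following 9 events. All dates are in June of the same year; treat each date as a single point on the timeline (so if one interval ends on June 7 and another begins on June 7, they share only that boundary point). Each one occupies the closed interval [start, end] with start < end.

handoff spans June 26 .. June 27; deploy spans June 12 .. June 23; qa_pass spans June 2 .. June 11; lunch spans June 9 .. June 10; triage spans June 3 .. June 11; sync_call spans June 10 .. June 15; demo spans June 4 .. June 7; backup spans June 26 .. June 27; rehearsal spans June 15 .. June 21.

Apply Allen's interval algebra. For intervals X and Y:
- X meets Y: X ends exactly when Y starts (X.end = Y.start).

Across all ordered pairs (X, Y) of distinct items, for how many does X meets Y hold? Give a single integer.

2

Checking all 72 ordered pairs for relation 'meets'; matching pairs in alphabetical order:
(lunch, sync_call): lunch meets sync_call ✓
(sync_call, rehearsal): sync_call meets rehearsal ✓
Count: 2.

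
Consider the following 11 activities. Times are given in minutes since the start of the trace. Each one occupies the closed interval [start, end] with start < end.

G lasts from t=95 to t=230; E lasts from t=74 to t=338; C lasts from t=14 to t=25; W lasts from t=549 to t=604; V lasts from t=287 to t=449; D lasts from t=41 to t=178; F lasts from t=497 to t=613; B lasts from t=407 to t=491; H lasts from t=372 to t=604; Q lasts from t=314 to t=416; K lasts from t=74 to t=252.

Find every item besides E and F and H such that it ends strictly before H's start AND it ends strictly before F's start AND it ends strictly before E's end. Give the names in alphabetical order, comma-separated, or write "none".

C, D, G, K

Conditions: its end is strictly before H's start (X.end < t=372) AND its end is strictly before F's start (X.end < t=497) AND its end is strictly before E's end (X.end < t=338).
B: end t=491 < t=372? ✗; end t=491 < t=497? ✓; end t=491 < t=338? ✗ → no.
C: end t=25 < t=372? ✓; end t=25 < t=497? ✓; end t=25 < t=338? ✓ → yes.
D: end t=178 < t=372? ✓; end t=178 < t=497? ✓; end t=178 < t=338? ✓ → yes.
G: end t=230 < t=372? ✓; end t=230 < t=497? ✓; end t=230 < t=338? ✓ → yes.
K: end t=252 < t=372? ✓; end t=252 < t=497? ✓; end t=252 < t=338? ✓ → yes.
Q: end t=416 < t=372? ✗; end t=416 < t=497? ✓; end t=416 < t=338? ✗ → no.
V: end t=449 < t=372? ✗; end t=449 < t=497? ✓; end t=449 < t=338? ✗ → no.
W: end t=604 < t=372? ✗; end t=604 < t=497? ✗; end t=604 < t=338? ✗ → no.
Result: C, D, G, K.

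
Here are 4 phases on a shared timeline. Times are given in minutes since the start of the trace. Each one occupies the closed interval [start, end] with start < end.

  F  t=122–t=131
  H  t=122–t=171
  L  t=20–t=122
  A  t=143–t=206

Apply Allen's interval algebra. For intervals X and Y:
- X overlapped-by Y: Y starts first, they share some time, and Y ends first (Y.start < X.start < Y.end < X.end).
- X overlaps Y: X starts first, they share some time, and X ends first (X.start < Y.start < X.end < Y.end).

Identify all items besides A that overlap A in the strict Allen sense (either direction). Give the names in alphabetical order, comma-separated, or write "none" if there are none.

H

Target A = [t=143, t=206].
F [t=122, t=131] → before → no.
H [t=122, t=171] → overlaps → yes.
L [t=20, t=122] → before → no.
Result: H.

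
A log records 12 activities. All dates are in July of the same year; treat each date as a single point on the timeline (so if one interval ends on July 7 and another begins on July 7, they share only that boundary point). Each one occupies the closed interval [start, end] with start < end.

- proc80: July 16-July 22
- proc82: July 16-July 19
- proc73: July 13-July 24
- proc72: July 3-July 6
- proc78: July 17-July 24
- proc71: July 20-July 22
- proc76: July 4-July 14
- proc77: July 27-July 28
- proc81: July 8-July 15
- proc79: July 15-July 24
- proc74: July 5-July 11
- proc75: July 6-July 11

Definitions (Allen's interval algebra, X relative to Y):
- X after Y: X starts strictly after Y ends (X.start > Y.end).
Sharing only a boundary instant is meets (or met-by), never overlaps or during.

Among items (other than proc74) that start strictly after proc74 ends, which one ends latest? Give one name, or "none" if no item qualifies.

proc77

Target proc74 = [July 5, July 11].
proc71 [July 20, July 22] → after → candidate.
proc72 [July 3, July 6] → overlaps → excluded.
proc73 [July 13, July 24] → after → candidate.
proc75 [July 6, July 11] → finishes → excluded.
proc76 [July 4, July 14] → contains → excluded.
proc77 [July 27, July 28] → after → candidate.
proc78 [July 17, July 24] → after → candidate.
proc79 [July 15, July 24] → after → candidate.
proc80 [July 16, July 22] → after → candidate.
proc81 [July 8, July 15] → overlapped-by → excluded.
proc82 [July 16, July 19] → after → candidate.
Among candidates, latest end is July 28 → proc77.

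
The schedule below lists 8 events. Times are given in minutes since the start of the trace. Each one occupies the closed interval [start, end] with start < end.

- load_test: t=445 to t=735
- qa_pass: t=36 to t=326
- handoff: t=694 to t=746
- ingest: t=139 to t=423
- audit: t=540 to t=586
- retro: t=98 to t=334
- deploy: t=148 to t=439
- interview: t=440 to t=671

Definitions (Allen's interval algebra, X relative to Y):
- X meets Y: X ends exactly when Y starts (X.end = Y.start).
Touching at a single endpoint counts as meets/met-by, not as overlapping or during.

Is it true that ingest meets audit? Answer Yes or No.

ingest = [t=139, t=423], audit = [t=540, t=586].
Actual relation of ingest to audit: before.
Asked whether 'meets' holds → No.

No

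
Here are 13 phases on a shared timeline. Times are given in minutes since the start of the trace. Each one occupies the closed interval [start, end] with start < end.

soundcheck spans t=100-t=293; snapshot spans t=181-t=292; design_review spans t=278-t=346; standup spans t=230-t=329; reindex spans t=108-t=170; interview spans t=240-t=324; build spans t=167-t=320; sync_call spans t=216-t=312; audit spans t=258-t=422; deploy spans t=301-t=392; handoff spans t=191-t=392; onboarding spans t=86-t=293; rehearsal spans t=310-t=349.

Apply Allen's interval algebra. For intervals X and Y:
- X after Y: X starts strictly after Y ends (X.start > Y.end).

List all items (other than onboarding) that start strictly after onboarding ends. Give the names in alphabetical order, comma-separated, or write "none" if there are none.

deploy, rehearsal

Target onboarding = [t=86, t=293].
audit [t=258, t=422] → overlapped-by → no.
build [t=167, t=320] → overlapped-by → no.
deploy [t=301, t=392] → after → yes.
design_review [t=278, t=346] → overlapped-by → no.
handoff [t=191, t=392] → overlapped-by → no.
interview [t=240, t=324] → overlapped-by → no.
rehearsal [t=310, t=349] → after → yes.
reindex [t=108, t=170] → during → no.
snapshot [t=181, t=292] → during → no.
soundcheck [t=100, t=293] → finishes → no.
standup [t=230, t=329] → overlapped-by → no.
sync_call [t=216, t=312] → overlapped-by → no.
Result: deploy, rehearsal.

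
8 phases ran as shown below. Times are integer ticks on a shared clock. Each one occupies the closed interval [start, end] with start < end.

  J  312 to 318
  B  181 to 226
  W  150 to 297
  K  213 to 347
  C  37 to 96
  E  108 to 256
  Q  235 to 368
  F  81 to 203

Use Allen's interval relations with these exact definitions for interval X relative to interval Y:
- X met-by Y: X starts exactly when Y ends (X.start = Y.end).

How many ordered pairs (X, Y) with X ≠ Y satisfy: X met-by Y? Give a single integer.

0

Checking all 56 ordered pairs for relation 'met-by'; matching pairs in alphabetical order:
No pair satisfies it.
Count: 0.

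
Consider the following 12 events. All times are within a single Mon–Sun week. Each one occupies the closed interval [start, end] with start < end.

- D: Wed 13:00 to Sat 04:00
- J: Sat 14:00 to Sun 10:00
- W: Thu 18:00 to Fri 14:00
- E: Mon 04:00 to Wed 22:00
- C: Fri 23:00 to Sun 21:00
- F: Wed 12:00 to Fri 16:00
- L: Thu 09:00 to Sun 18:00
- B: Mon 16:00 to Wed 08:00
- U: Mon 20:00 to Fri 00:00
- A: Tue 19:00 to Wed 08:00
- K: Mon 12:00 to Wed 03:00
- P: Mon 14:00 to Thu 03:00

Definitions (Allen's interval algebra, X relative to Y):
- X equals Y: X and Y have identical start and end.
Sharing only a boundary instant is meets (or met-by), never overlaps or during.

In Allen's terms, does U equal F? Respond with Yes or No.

No

U = [Mon 20:00, Fri 00:00], F = [Wed 12:00, Fri 16:00].
Actual relation of U to F: overlaps.
Asked whether 'equals' holds → No.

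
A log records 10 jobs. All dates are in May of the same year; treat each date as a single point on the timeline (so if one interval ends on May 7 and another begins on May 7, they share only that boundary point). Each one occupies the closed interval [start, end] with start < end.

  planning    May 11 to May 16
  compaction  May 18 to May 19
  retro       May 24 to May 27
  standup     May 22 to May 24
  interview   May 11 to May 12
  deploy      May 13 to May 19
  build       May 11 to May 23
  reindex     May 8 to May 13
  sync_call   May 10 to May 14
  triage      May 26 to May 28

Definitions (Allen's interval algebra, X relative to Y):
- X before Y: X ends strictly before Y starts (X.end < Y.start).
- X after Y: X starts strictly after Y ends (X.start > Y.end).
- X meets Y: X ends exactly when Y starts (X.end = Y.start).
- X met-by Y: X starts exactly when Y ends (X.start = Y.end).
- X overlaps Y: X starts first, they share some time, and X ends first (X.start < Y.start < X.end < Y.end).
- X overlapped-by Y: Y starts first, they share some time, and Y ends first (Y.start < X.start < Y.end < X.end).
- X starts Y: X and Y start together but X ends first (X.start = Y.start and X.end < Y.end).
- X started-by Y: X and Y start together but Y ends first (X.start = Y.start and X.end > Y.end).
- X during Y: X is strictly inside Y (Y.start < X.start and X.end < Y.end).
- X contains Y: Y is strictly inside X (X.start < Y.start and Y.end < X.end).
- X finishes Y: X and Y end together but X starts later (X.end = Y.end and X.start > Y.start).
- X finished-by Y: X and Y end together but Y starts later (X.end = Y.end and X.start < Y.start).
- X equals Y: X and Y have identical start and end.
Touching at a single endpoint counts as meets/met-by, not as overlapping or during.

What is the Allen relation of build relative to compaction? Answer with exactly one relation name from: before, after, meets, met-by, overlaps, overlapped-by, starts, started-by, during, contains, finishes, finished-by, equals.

build = [May 11, May 23]; compaction = [May 18, May 19].
Compare endpoints: build.start < compaction.start, build.start < compaction.end, build.end > compaction.start, build.end > compaction.end.
That pattern is 'contains'.

contains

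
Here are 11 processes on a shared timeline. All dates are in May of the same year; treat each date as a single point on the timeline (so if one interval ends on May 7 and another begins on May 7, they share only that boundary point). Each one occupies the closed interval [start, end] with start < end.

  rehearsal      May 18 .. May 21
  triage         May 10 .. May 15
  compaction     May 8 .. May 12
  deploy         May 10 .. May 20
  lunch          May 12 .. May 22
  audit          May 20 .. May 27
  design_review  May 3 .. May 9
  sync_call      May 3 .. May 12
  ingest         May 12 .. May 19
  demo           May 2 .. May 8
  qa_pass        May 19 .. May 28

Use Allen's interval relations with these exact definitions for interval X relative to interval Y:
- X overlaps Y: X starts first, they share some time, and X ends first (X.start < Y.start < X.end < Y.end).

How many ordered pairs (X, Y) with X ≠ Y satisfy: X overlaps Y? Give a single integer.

Checking all 110 ordered pairs for relation 'overlaps'; matching pairs in alphabetical order:
(compaction, deploy): compaction overlaps deploy ✓
(compaction, triage): compaction overlaps triage ✓
(demo, design_review): demo overlaps design_review ✓
(demo, sync_call): demo overlaps sync_call ✓
(deploy, lunch): deploy overlaps lunch ✓
(deploy, qa_pass): deploy overlaps qa_pass ✓
(deploy, rehearsal): deploy overlaps rehearsal ✓
(design_review, compaction): design_review overlaps compaction ✓
(ingest, rehearsal): ingest overlaps rehearsal ✓
(lunch, audit): lunch overlaps audit ✓
(lunch, qa_pass): lunch overlaps qa_pass ✓
(rehearsal, audit): rehearsal overlaps audit ✓
(rehearsal, qa_pass): rehearsal overlaps qa_pass ✓
(sync_call, deploy): sync_call overlaps deploy ✓
(sync_call, triage): sync_call overlaps triage ✓
(triage, ingest): triage overlaps ingest ✓
(triage, lunch): triage overlaps lunch ✓
Count: 17.

17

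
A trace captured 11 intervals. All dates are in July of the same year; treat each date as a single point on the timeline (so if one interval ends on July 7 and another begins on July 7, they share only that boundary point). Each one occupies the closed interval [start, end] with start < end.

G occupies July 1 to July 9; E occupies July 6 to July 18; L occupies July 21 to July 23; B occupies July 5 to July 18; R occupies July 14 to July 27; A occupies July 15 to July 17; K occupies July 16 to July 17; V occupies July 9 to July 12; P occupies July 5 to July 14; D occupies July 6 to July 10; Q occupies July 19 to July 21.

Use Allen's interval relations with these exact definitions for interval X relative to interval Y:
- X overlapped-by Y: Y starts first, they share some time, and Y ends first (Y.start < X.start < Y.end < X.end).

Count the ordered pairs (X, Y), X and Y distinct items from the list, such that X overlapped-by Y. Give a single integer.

8

Checking all 110 ordered pairs for relation 'overlapped-by'; matching pairs in alphabetical order:
(B, G): B overlapped-by G ✓
(D, G): D overlapped-by G ✓
(E, G): E overlapped-by G ✓
(E, P): E overlapped-by P ✓
(P, G): P overlapped-by G ✓
(R, B): R overlapped-by B ✓
(R, E): R overlapped-by E ✓
(V, D): V overlapped-by D ✓
Count: 8.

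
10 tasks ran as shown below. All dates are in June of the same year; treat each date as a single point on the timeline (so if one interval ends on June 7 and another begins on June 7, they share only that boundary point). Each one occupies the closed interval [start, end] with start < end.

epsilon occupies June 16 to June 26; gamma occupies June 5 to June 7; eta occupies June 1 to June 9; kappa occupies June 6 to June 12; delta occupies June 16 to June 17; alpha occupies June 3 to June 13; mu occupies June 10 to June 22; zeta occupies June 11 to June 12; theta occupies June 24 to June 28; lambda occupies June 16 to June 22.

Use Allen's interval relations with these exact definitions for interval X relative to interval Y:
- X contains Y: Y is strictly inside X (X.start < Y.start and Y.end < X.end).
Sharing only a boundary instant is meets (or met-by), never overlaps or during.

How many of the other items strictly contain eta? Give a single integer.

Target eta = [June 1, June 9].
alpha [June 3, June 13] → overlapped-by → no.
delta [June 16, June 17] → after → no.
epsilon [June 16, June 26] → after → no.
gamma [June 5, June 7] → during → no.
kappa [June 6, June 12] → overlapped-by → no.
lambda [June 16, June 22] → after → no.
mu [June 10, June 22] → after → no.
theta [June 24, June 28] → after → no.
zeta [June 11, June 12] → after → no.
Total: 0.

0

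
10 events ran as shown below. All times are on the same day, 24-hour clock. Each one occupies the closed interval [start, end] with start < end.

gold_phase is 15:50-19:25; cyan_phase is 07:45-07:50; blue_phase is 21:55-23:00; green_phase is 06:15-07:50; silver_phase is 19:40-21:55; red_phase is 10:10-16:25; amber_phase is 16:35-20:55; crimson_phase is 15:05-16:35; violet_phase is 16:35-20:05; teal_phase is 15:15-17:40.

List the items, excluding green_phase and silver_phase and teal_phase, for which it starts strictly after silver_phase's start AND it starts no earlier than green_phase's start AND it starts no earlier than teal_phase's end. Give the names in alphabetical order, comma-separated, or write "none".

blue_phase

Conditions: its start is strictly after silver_phase's start (X.start > 19:40) AND its start is no earlier than green_phase's start (X.start >= 06:15) AND its start is no earlier than teal_phase's end (X.start >= 17:40).
amber_phase: start 16:35 > 19:40? ✗; start 16:35 >= 06:15? ✓; start 16:35 >= 17:40? ✗ → no.
blue_phase: start 21:55 > 19:40? ✓; start 21:55 >= 06:15? ✓; start 21:55 >= 17:40? ✓ → yes.
crimson_phase: start 15:05 > 19:40? ✗; start 15:05 >= 06:15? ✓; start 15:05 >= 17:40? ✗ → no.
cyan_phase: start 07:45 > 19:40? ✗; start 07:45 >= 06:15? ✓; start 07:45 >= 17:40? ✗ → no.
gold_phase: start 15:50 > 19:40? ✗; start 15:50 >= 06:15? ✓; start 15:50 >= 17:40? ✗ → no.
red_phase: start 10:10 > 19:40? ✗; start 10:10 >= 06:15? ✓; start 10:10 >= 17:40? ✗ → no.
violet_phase: start 16:35 > 19:40? ✗; start 16:35 >= 06:15? ✓; start 16:35 >= 17:40? ✗ → no.
Result: blue_phase.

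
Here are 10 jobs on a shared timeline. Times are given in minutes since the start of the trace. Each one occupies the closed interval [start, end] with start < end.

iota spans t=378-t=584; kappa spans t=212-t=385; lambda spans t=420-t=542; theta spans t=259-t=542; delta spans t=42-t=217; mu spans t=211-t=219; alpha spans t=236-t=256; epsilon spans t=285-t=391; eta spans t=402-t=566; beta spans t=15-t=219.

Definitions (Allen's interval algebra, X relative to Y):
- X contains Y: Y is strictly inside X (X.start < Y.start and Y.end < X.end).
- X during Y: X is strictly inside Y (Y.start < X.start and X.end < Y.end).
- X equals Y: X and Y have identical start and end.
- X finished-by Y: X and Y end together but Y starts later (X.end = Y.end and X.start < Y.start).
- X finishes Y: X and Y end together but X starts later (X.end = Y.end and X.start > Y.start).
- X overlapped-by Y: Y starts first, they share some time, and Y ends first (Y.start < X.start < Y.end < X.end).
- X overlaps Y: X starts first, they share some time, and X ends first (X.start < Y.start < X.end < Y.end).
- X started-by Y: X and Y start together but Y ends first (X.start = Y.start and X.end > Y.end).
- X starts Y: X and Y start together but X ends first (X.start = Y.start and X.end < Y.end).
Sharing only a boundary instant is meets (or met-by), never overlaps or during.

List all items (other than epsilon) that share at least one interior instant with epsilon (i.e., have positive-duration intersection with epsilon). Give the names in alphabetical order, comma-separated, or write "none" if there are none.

iota, kappa, theta

Target epsilon = [t=285, t=391].
alpha [t=236, t=256] → before → no.
beta [t=15, t=219] → before → no.
delta [t=42, t=217] → before → no.
eta [t=402, t=566] → after → no.
iota [t=378, t=584] → overlapped-by → yes.
kappa [t=212, t=385] → overlaps → yes.
lambda [t=420, t=542] → after → no.
mu [t=211, t=219] → before → no.
theta [t=259, t=542] → contains → yes.
Result: iota, kappa, theta.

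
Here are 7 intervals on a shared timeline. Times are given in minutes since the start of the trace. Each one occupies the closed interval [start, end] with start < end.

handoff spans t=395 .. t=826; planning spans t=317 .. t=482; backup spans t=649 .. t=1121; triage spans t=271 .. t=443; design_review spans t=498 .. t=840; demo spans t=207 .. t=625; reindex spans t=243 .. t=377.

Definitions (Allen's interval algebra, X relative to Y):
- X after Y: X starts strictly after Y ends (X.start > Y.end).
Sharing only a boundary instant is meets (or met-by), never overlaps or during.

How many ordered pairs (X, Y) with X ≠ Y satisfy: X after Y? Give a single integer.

8

Checking all 42 ordered pairs for relation 'after'; matching pairs in alphabetical order:
(backup, demo): backup after demo ✓
(backup, planning): backup after planning ✓
(backup, reindex): backup after reindex ✓
(backup, triage): backup after triage ✓
(design_review, planning): design_review after planning ✓
(design_review, reindex): design_review after reindex ✓
(design_review, triage): design_review after triage ✓
(handoff, reindex): handoff after reindex ✓
Count: 8.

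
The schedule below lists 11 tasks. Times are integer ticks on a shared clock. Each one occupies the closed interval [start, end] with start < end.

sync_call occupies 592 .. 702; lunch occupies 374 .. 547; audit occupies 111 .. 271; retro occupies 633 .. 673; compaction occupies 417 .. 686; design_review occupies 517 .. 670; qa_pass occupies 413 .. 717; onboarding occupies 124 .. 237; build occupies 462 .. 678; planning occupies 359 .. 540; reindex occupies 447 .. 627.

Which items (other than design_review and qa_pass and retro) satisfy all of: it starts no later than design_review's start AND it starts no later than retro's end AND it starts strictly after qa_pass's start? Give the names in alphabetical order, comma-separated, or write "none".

build, compaction, reindex

Conditions: its start is no later than design_review's start (X.start <= 517) AND its start is no later than retro's end (X.start <= 673) AND its start is strictly after qa_pass's start (X.start > 413).
audit: start 111 <= 517? ✓; start 111 <= 673? ✓; start 111 > 413? ✗ → no.
build: start 462 <= 517? ✓; start 462 <= 673? ✓; start 462 > 413? ✓ → yes.
compaction: start 417 <= 517? ✓; start 417 <= 673? ✓; start 417 > 413? ✓ → yes.
lunch: start 374 <= 517? ✓; start 374 <= 673? ✓; start 374 > 413? ✗ → no.
onboarding: start 124 <= 517? ✓; start 124 <= 673? ✓; start 124 > 413? ✗ → no.
planning: start 359 <= 517? ✓; start 359 <= 673? ✓; start 359 > 413? ✗ → no.
reindex: start 447 <= 517? ✓; start 447 <= 673? ✓; start 447 > 413? ✓ → yes.
sync_call: start 592 <= 517? ✗; start 592 <= 673? ✓; start 592 > 413? ✓ → no.
Result: build, compaction, reindex.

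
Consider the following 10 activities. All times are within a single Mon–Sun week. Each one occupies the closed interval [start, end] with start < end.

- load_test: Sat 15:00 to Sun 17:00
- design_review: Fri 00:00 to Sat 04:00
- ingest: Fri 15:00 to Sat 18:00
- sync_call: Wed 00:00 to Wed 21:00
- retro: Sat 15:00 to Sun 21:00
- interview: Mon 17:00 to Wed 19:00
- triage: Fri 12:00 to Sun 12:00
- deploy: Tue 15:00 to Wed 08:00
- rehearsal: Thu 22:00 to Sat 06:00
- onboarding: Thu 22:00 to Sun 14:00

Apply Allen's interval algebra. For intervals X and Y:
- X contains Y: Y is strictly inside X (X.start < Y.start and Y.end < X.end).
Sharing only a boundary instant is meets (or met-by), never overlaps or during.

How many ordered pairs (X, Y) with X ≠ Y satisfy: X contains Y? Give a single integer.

Checking all 90 ordered pairs for relation 'contains'; matching pairs in alphabetical order:
(interview, deploy): interview contains deploy ✓
(onboarding, design_review): onboarding contains design_review ✓
(onboarding, ingest): onboarding contains ingest ✓
(onboarding, triage): onboarding contains triage ✓
(rehearsal, design_review): rehearsal contains design_review ✓
(triage, ingest): triage contains ingest ✓
Count: 6.

6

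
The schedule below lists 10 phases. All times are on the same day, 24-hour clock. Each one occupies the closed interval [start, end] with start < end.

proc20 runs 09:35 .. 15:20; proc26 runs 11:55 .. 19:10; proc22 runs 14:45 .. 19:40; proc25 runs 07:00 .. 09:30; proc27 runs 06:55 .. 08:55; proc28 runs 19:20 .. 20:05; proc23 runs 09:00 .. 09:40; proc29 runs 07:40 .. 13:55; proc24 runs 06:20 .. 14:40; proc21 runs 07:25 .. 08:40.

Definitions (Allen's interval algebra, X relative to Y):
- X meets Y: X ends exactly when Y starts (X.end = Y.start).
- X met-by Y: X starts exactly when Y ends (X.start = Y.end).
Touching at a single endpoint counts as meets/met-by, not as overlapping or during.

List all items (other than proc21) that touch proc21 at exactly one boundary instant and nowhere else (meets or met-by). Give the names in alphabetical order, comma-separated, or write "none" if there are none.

none

Target proc21 = [07:25, 08:40].
proc20 [09:35, 15:20] → after → no.
proc22 [14:45, 19:40] → after → no.
proc23 [09:00, 09:40] → after → no.
proc24 [06:20, 14:40] → contains → no.
proc25 [07:00, 09:30] → contains → no.
proc26 [11:55, 19:10] → after → no.
proc27 [06:55, 08:55] → contains → no.
proc28 [19:20, 20:05] → after → no.
proc29 [07:40, 13:55] → overlapped-by → no.
Result: none.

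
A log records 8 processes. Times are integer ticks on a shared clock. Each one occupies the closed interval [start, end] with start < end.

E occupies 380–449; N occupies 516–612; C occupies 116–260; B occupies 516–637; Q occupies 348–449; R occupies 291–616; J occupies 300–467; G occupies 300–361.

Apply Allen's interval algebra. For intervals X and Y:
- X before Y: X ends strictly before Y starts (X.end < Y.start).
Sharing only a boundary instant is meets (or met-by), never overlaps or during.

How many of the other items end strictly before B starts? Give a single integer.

5

Target B = [516, 637].
C [116, 260] → before → counts.
E [380, 449] → before → counts.
G [300, 361] → before → counts.
J [300, 467] → before → counts.
N [516, 612] → starts → no.
Q [348, 449] → before → counts.
R [291, 616] → overlaps → no.
Total: 5.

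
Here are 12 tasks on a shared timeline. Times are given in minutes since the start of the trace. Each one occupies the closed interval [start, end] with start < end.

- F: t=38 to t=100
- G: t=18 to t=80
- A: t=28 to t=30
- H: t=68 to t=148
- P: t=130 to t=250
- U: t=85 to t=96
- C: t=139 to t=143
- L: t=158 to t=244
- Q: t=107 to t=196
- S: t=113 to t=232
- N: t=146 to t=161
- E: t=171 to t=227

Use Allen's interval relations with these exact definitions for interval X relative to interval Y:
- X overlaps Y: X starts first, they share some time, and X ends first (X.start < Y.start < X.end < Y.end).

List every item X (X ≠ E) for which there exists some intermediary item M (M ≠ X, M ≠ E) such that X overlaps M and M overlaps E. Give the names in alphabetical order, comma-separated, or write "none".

Target E = [t=171, t=227].
Intermediaries M with M overlaps E: Q.
Via Q — items with X overlaps Q: H.
Union: H.

H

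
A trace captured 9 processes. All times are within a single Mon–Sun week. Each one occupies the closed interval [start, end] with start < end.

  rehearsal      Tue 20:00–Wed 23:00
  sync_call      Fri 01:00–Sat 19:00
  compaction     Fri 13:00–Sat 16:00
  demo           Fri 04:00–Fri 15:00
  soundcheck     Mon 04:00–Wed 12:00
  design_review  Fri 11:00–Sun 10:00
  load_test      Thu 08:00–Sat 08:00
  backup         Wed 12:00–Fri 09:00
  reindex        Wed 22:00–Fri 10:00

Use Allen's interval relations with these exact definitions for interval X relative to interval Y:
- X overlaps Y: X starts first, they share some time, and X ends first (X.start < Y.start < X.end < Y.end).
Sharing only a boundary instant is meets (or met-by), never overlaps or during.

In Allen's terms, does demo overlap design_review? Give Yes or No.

demo = [Fri 04:00, Fri 15:00], design_review = [Fri 11:00, Sun 10:00].
Actual relation of demo to design_review: overlaps.
Asked whether 'overlaps' holds → Yes.

Yes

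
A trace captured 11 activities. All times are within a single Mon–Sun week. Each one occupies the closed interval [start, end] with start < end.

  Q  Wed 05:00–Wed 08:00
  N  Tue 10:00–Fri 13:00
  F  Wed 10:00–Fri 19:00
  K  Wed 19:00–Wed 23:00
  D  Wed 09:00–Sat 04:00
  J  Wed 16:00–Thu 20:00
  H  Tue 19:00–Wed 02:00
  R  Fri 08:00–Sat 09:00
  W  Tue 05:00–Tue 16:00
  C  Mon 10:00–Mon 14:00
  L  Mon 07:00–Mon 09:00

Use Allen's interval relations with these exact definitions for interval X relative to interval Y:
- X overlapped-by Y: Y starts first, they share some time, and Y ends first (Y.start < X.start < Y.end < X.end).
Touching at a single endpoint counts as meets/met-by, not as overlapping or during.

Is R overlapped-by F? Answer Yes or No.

R = [Fri 08:00, Sat 09:00], F = [Wed 10:00, Fri 19:00].
Actual relation of R to F: overlapped-by.
Asked whether 'overlapped-by' holds → Yes.

Yes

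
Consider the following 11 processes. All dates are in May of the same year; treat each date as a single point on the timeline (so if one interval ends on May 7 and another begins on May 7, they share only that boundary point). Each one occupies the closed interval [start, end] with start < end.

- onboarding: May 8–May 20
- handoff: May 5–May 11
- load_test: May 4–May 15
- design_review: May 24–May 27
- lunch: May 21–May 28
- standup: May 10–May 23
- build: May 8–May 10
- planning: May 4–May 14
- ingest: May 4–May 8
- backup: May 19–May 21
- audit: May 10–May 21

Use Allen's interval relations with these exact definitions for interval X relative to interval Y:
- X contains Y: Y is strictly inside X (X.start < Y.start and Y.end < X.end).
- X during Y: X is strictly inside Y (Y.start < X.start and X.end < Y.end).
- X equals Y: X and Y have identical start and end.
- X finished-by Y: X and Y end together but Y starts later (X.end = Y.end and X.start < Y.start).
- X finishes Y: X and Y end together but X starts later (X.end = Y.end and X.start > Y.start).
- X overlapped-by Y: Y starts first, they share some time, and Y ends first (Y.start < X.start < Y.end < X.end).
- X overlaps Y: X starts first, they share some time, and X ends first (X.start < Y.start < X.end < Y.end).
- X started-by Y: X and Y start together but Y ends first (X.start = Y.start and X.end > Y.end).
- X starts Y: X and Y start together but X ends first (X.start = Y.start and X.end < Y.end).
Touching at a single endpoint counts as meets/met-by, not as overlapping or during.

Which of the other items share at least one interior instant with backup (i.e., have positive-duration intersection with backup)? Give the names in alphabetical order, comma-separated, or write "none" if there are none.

Target backup = [May 19, May 21].
audit [May 10, May 21] → finished-by → yes.
build [May 8, May 10] → before → no.
design_review [May 24, May 27] → after → no.
handoff [May 5, May 11] → before → no.
ingest [May 4, May 8] → before → no.
load_test [May 4, May 15] → before → no.
lunch [May 21, May 28] → met-by → no.
onboarding [May 8, May 20] → overlaps → yes.
planning [May 4, May 14] → before → no.
standup [May 10, May 23] → contains → yes.
Result: audit, onboarding, standup.

audit, onboarding, standup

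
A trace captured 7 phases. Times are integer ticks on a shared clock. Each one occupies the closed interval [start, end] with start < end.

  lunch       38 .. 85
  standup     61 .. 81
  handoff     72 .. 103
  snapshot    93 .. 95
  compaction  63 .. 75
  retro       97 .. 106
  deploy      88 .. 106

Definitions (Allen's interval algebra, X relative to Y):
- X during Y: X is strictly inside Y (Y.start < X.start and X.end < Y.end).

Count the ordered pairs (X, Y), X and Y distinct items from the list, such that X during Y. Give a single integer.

Checking all 42 ordered pairs for relation 'during'; matching pairs in alphabetical order:
(compaction, lunch): compaction during lunch ✓
(compaction, standup): compaction during standup ✓
(snapshot, deploy): snapshot during deploy ✓
(snapshot, handoff): snapshot during handoff ✓
(standup, lunch): standup during lunch ✓
Count: 5.

5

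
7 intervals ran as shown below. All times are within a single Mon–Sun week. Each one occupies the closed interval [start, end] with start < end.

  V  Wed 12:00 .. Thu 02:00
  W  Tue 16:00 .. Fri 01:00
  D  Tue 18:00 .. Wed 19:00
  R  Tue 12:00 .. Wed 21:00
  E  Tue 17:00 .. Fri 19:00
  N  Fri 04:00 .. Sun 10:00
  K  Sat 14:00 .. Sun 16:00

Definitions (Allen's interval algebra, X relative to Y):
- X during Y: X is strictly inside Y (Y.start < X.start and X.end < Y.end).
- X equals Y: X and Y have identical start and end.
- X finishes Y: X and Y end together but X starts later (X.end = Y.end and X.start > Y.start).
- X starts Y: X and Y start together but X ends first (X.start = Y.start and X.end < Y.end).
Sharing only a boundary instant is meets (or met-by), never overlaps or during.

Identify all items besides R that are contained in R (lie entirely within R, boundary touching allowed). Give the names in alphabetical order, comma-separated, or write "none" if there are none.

D

Target R = [Tue 12:00, Wed 21:00].
D [Tue 18:00, Wed 19:00] → during → yes.
E [Tue 17:00, Fri 19:00] → overlapped-by → no.
K [Sat 14:00, Sun 16:00] → after → no.
N [Fri 04:00, Sun 10:00] → after → no.
V [Wed 12:00, Thu 02:00] → overlapped-by → no.
W [Tue 16:00, Fri 01:00] → overlapped-by → no.
Result: D.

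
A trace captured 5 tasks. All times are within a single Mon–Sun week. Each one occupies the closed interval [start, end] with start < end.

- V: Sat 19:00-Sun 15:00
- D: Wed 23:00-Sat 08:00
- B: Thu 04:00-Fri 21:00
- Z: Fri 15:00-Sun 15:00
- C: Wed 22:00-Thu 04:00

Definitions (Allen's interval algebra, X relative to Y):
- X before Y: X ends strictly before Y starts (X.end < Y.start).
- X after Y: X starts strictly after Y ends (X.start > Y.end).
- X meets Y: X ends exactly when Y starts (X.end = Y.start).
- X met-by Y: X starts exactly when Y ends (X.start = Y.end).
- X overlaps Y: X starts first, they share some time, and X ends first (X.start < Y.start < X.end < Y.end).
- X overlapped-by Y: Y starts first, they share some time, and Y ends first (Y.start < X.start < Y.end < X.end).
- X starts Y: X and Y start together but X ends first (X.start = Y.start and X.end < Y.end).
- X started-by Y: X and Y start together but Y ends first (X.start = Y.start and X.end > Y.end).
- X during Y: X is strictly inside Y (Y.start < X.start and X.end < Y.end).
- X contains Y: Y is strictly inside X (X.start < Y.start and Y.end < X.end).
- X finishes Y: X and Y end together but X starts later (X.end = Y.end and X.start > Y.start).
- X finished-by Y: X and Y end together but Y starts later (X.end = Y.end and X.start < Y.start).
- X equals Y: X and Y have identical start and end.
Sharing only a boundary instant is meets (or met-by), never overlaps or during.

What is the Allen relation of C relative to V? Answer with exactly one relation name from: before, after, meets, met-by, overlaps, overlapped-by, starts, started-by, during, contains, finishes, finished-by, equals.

before

C = [Wed 22:00, Thu 04:00]; V = [Sat 19:00, Sun 15:00].
Compare endpoints: C.start < V.start, C.start < V.end, C.end < V.start, C.end < V.end.
That pattern is 'before'.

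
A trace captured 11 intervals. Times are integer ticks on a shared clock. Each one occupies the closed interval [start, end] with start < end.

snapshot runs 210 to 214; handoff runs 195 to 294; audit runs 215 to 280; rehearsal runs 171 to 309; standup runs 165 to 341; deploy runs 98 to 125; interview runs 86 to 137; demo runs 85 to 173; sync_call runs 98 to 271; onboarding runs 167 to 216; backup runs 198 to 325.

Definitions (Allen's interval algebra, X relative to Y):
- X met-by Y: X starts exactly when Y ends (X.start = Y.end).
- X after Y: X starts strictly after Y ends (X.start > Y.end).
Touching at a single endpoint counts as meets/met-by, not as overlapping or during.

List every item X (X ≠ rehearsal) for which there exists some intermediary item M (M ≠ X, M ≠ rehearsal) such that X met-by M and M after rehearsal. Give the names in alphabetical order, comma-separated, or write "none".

Target rehearsal = [171, 309].
Intermediaries M with M after rehearsal: none.
Union: none.

none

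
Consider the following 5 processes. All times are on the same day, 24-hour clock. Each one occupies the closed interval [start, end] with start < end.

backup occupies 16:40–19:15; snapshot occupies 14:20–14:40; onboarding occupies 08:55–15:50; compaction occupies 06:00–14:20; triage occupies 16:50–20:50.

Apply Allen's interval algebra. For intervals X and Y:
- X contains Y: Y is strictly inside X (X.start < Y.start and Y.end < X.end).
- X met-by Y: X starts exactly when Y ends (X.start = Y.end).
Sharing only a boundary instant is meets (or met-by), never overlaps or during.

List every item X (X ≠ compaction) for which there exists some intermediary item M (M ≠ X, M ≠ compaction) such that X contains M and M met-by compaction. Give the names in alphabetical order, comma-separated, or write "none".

onboarding

Target compaction = [06:00, 14:20].
Intermediaries M with M met-by compaction: snapshot.
Via snapshot — items with X contains snapshot: onboarding.
Union: onboarding.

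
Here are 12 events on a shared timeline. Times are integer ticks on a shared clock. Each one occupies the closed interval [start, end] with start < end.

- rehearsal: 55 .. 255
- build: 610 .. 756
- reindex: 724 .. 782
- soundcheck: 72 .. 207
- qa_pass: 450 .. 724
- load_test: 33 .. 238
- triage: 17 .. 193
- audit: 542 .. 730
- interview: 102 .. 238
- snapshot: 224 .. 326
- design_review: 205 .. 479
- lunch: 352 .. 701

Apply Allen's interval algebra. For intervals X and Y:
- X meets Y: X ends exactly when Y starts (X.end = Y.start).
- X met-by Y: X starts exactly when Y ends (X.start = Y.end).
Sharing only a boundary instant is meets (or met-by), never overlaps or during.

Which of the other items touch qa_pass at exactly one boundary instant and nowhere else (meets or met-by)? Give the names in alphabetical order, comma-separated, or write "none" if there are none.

Target qa_pass = [450, 724].
audit [542, 730] → overlapped-by → no.
build [610, 756] → overlapped-by → no.
design_review [205, 479] → overlaps → no.
interview [102, 238] → before → no.
load_test [33, 238] → before → no.
lunch [352, 701] → overlaps → no.
rehearsal [55, 255] → before → no.
reindex [724, 782] → met-by → yes.
snapshot [224, 326] → before → no.
soundcheck [72, 207] → before → no.
triage [17, 193] → before → no.
Result: reindex.

reindex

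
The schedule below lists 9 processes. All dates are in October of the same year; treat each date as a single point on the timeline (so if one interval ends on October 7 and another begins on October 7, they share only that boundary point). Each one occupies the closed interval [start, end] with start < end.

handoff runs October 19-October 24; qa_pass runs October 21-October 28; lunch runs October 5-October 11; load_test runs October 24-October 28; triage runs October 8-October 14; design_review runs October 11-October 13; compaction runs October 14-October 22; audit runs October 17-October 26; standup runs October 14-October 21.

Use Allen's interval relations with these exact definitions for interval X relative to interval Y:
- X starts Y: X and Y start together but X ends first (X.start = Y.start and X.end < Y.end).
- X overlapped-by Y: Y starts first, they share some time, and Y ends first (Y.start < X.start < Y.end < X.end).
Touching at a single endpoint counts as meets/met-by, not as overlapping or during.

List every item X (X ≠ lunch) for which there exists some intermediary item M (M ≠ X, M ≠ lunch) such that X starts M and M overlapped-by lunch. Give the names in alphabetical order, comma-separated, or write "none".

none

Target lunch = [October 5, October 11].
Intermediaries M with M overlapped-by lunch: triage.
Via triage — items with X starts triage: none.
Union: none.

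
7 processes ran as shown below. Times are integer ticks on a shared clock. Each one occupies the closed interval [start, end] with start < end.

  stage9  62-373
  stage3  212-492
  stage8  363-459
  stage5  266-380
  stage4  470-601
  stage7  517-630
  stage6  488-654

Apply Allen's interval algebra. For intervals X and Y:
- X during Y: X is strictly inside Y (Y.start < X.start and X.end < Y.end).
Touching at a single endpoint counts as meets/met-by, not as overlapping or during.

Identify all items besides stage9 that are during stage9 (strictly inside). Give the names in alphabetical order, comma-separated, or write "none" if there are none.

none

Target stage9 = [62, 373].
stage3 [212, 492] → overlapped-by → no.
stage4 [470, 601] → after → no.
stage5 [266, 380] → overlapped-by → no.
stage6 [488, 654] → after → no.
stage7 [517, 630] → after → no.
stage8 [363, 459] → overlapped-by → no.
Result: none.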